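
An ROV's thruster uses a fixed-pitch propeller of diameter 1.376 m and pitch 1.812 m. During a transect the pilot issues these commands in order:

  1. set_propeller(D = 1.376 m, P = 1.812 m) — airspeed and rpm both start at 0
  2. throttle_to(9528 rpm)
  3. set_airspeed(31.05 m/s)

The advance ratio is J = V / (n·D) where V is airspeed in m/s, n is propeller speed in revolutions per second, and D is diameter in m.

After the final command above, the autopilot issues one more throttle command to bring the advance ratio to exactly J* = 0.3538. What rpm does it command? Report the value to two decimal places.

rpm = 3826.81

set_propeller: D = 1.376 m, P = 1.812 m (p = P/D = 1.316860); state ← (V=0, rpm=0)
throttle_to(9528): rpm ← 9528
set_airspeed(31.05): V ← 31.05 m/s
final state: V = 31.05 m/s, rpm = 9528 → n = rpm/60 = 158.800000 rev/s
target J* = 0.3538; solve J* = V/(n·D) for n: n = V/(J*·D) = 31.05/(0.3538 × 1.376) = 63.780121 rev/s
rpm = 60·n = 3826.807288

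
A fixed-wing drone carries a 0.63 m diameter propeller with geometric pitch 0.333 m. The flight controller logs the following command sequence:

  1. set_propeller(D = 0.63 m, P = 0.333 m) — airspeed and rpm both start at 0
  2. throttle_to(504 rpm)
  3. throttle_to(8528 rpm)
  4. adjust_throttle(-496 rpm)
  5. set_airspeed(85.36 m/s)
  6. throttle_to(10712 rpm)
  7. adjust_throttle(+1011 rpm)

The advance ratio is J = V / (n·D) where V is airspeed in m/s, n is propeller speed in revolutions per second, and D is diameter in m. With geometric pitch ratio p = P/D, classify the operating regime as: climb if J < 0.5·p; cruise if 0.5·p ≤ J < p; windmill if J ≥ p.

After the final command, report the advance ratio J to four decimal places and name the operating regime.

set_propeller: D = 0.63 m, P = 0.333 m (p = P/D = 0.528571); state ← (V=0, rpm=0)
throttle_to(504): rpm ← 504
throttle_to(8528): rpm ← 8528
adjust_throttle(-496): rpm ← 8528 -496 = 8032
set_airspeed(85.36): V ← 85.36 m/s
throttle_to(10712): rpm ← 10712
adjust_throttle(+1011): rpm ← 10712 +1011 = 11723
final state: V = 85.36 m/s, rpm = 11723 → n = rpm/60 = 195.383333 rev/s
J = V / (n·D) = 85.36 / (195.383333 × 0.63) = 0.693468
regime bands: climb J<0.2643 | cruise [0.2643, 0.5286) | windmill J≥0.5286
J = 0.6935 → windmill

J = 0.6935, regime = windmill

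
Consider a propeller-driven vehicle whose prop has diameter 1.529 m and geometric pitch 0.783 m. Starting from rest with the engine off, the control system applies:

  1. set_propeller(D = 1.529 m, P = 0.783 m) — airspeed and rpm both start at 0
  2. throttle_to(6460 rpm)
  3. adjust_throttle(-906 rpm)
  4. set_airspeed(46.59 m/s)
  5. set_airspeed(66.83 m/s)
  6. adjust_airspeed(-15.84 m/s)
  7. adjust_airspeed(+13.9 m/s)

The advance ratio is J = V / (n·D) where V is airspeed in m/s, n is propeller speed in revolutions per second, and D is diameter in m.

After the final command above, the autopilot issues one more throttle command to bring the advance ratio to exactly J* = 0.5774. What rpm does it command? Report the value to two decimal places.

set_propeller: D = 1.529 m, P = 0.783 m (p = P/D = 0.512099); state ← (V=0, rpm=0)
throttle_to(6460): rpm ← 6460
adjust_throttle(-906): rpm ← 6460 -906 = 5554
set_airspeed(46.59): V ← 46.59 m/s
set_airspeed(66.83): V ← 66.83 m/s
adjust_airspeed(-15.84): V ← 66.83 -15.84 = 50.99 m/s
adjust_airspeed(+13.9): V ← 50.99 +13.9 = 64.89 m/s
final state: V = 64.89 m/s, rpm = 5554 → n = rpm/60 = 92.566667 rev/s
target J* = 0.5774; solve J* = V/(n·D) for n: n = V/(J*·D) = 64.89/(0.5774 × 1.529) = 73.501044 rev/s
rpm = 60·n = 4410.062654

rpm = 4410.06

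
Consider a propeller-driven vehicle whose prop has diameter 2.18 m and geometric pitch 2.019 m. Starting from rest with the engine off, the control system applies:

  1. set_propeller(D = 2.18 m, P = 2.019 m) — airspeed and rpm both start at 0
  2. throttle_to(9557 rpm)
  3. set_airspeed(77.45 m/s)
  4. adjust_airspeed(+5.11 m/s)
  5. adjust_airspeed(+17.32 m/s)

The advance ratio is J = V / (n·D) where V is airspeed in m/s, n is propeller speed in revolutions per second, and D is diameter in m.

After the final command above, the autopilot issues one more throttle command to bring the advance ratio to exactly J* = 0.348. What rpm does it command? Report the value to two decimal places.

rpm = 7899.40

set_propeller: D = 2.18 m, P = 2.019 m (p = P/D = 0.926147); state ← (V=0, rpm=0)
throttle_to(9557): rpm ← 9557
set_airspeed(77.45): V ← 77.45 m/s
adjust_airspeed(+5.11): V ← 77.45 +5.11 = 82.56 m/s
adjust_airspeed(+17.32): V ← 82.56 +17.32 = 99.88 m/s
final state: V = 99.88 m/s, rpm = 9557 → n = rpm/60 = 159.283333 rev/s
target J* = 0.348; solve J* = V/(n·D) for n: n = V/(J*·D) = 99.88/(0.348 × 2.18) = 131.656649 rev/s
rpm = 60·n = 7899.398924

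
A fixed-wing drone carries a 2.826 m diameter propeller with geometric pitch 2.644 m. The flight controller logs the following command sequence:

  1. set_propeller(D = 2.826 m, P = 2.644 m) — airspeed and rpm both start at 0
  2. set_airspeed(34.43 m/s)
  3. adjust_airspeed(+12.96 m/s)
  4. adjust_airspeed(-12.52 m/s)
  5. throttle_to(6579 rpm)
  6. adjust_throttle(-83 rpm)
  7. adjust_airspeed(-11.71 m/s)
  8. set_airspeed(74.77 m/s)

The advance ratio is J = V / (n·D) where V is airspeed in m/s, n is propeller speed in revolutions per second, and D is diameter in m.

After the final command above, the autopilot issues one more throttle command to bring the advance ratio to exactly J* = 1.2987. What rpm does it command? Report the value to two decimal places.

set_propeller: D = 2.826 m, P = 2.644 m (p = P/D = 0.935598); state ← (V=0, rpm=0)
set_airspeed(34.43): V ← 34.43 m/s
adjust_airspeed(+12.96): V ← 34.43 +12.96 = 47.39 m/s
adjust_airspeed(-12.52): V ← 47.39 -12.52 = 34.87 m/s
throttle_to(6579): rpm ← 6579
adjust_throttle(-83): rpm ← 6579 -83 = 6496
adjust_airspeed(-11.71): V ← 34.87 -11.71 = 23.16 m/s
set_airspeed(74.77): V ← 74.77 m/s
final state: V = 74.77 m/s, rpm = 6496 → n = rpm/60 = 108.266667 rev/s
target J* = 1.2987; solve J* = V/(n·D) for n: n = V/(J*·D) = 74.77/(1.2987 × 2.826) = 20.372596 rev/s
rpm = 60·n = 1222.355787

rpm = 1222.36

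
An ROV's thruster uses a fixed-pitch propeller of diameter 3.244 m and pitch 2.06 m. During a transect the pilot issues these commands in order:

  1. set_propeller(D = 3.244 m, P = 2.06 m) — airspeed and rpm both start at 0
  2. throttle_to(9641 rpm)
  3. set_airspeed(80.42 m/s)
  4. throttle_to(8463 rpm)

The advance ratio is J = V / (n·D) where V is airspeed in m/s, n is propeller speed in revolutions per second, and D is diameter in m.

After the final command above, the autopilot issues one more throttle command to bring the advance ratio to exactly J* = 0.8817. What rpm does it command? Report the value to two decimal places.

rpm = 1686.99

set_propeller: D = 3.244 m, P = 2.06 m (p = P/D = 0.635018); state ← (V=0, rpm=0)
throttle_to(9641): rpm ← 9641
set_airspeed(80.42): V ← 80.42 m/s
throttle_to(8463): rpm ← 8463
final state: V = 80.42 m/s, rpm = 8463 → n = rpm/60 = 141.050000 rev/s
target J* = 0.8817; solve J* = V/(n·D) for n: n = V/(J*·D) = 80.42/(0.8817 × 3.244) = 28.116573 rev/s
rpm = 60·n = 1686.994368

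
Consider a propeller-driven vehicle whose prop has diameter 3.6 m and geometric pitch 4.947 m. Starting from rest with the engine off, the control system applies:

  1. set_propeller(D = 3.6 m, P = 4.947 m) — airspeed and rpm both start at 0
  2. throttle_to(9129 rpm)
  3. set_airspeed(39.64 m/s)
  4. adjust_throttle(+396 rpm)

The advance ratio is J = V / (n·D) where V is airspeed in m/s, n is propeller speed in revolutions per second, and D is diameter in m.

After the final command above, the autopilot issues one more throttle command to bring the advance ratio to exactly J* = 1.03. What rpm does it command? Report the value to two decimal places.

rpm = 641.42

set_propeller: D = 3.6 m, P = 4.947 m (p = P/D = 1.374167); state ← (V=0, rpm=0)
throttle_to(9129): rpm ← 9129
set_airspeed(39.64): V ← 39.64 m/s
adjust_throttle(+396): rpm ← 9129 +396 = 9525
final state: V = 39.64 m/s, rpm = 9525 → n = rpm/60 = 158.750000 rev/s
target J* = 1.03; solve J* = V/(n·D) for n: n = V/(J*·D) = 39.64/(1.03 × 3.6) = 10.690399 rev/s
rpm = 60·n = 641.423948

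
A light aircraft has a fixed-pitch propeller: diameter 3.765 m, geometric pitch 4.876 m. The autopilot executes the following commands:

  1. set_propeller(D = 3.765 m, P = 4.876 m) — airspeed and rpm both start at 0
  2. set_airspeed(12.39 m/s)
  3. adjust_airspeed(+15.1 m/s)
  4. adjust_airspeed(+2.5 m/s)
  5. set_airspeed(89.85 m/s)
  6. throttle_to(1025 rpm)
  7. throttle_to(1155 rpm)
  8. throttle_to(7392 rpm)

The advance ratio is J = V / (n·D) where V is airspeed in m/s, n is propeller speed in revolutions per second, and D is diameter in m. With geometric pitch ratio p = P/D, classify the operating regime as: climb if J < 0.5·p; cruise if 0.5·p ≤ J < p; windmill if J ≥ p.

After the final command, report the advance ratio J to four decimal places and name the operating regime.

set_propeller: D = 3.765 m, P = 4.876 m (p = P/D = 1.295086); state ← (V=0, rpm=0)
set_airspeed(12.39): V ← 12.39 m/s
adjust_airspeed(+15.1): V ← 12.39 +15.1 = 27.49 m/s
adjust_airspeed(+2.5): V ← 27.49 +2.5 = 29.99 m/s
set_airspeed(89.85): V ← 89.85 m/s
throttle_to(1025): rpm ← 1025
throttle_to(1155): rpm ← 1155
throttle_to(7392): rpm ← 7392
final state: V = 89.85 m/s, rpm = 7392 → n = rpm/60 = 123.200000 rev/s
J = V / (n·D) = 89.85 / (123.200000 × 3.765) = 0.193706
regime bands: climb J<0.6475 | cruise [0.6475, 1.2951) | windmill J≥1.2951
J = 0.1937 → climb

J = 0.1937, regime = climb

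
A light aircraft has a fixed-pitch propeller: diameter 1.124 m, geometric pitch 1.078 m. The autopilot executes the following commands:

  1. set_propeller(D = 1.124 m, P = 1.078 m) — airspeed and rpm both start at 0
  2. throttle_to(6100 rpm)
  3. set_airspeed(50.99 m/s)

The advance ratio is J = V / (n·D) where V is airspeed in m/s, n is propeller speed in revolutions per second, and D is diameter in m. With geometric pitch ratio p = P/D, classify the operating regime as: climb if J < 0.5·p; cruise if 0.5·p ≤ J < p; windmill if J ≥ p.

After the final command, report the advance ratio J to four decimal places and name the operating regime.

set_propeller: D = 1.124 m, P = 1.078 m (p = P/D = 0.959075); state ← (V=0, rpm=0)
throttle_to(6100): rpm ← 6100
set_airspeed(50.99): V ← 50.99 m/s
final state: V = 50.99 m/s, rpm = 6100 → n = rpm/60 = 101.666667 rev/s
J = V / (n·D) = 50.99 / (101.666667 × 1.124) = 0.446211
regime bands: climb J<0.4795 | cruise [0.4795, 0.9591) | windmill J≥0.9591
J = 0.4462 → climb

J = 0.4462, regime = climb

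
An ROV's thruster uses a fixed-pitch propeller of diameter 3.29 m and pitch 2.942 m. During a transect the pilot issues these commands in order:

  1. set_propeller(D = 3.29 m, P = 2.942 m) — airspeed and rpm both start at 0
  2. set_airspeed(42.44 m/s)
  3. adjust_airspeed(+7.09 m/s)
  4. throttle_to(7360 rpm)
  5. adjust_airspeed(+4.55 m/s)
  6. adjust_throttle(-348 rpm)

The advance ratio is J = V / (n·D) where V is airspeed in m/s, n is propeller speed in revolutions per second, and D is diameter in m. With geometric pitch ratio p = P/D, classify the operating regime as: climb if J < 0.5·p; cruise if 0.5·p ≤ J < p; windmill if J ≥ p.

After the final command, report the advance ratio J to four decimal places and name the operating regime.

set_propeller: D = 3.29 m, P = 2.942 m (p = P/D = 0.894225); state ← (V=0, rpm=0)
set_airspeed(42.44): V ← 42.44 m/s
adjust_airspeed(+7.09): V ← 42.44 +7.09 = 49.53 m/s
throttle_to(7360): rpm ← 7360
adjust_airspeed(+4.55): V ← 49.53 +4.55 = 54.08 m/s
adjust_throttle(-348): rpm ← 7360 -348 = 7012
final state: V = 54.08 m/s, rpm = 7012 → n = rpm/60 = 116.866667 rev/s
J = V / (n·D) = 54.08 / (116.866667 × 3.29) = 0.140653
regime bands: climb J<0.4471 | cruise [0.4471, 0.8942) | windmill J≥0.8942
J = 0.1407 → climb

J = 0.1407, regime = climb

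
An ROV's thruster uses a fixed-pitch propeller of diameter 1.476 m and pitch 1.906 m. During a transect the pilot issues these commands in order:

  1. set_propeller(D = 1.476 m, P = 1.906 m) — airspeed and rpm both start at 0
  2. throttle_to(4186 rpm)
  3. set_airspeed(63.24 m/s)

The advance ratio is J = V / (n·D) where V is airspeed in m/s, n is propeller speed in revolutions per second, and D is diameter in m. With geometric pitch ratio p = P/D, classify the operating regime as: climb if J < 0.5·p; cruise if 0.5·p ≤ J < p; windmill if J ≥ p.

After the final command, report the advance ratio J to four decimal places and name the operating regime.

set_propeller: D = 1.476 m, P = 1.906 m (p = P/D = 1.291328); state ← (V=0, rpm=0)
throttle_to(4186): rpm ← 4186
set_airspeed(63.24): V ← 63.24 m/s
final state: V = 63.24 m/s, rpm = 4186 → n = rpm/60 = 69.766667 rev/s
J = V / (n·D) = 63.24 / (69.766667 × 1.476) = 0.614126
regime bands: climb J<0.6457 | cruise [0.6457, 1.2913) | windmill J≥1.2913
J = 0.6141 → climb

J = 0.6141, regime = climb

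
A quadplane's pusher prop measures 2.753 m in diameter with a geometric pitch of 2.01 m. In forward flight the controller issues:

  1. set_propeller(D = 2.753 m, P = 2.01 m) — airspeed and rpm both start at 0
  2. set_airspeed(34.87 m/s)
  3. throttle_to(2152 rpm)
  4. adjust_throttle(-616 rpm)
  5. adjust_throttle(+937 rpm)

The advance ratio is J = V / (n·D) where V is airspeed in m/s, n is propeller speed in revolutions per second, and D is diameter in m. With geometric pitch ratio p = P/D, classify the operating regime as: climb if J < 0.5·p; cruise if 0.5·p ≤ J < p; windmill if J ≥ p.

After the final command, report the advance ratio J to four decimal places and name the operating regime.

set_propeller: D = 2.753 m, P = 2.01 m (p = P/D = 0.730113); state ← (V=0, rpm=0)
set_airspeed(34.87): V ← 34.87 m/s
throttle_to(2152): rpm ← 2152
adjust_throttle(-616): rpm ← 2152 -616 = 1536
adjust_throttle(+937): rpm ← 1536 +937 = 2473
final state: V = 34.87 m/s, rpm = 2473 → n = rpm/60 = 41.216667 rev/s
J = V / (n·D) = 34.87 / (41.216667 × 2.753) = 0.307307
regime bands: climb J<0.3651 | cruise [0.3651, 0.7301) | windmill J≥0.7301
J = 0.3073 → climb

J = 0.3073, regime = climb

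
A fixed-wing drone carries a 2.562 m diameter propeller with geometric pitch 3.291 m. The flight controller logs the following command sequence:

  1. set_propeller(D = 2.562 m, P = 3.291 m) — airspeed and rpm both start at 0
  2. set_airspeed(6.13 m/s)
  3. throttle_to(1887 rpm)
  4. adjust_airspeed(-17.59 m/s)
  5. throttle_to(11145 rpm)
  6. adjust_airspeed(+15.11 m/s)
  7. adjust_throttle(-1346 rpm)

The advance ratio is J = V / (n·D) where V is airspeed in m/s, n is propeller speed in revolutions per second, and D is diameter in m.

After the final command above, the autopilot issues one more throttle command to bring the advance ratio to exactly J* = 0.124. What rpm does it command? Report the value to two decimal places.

rpm = 689.36

set_propeller: D = 2.562 m, P = 3.291 m (p = P/D = 1.284543); state ← (V=0, rpm=0)
set_airspeed(6.13): V ← 6.13 m/s
throttle_to(1887): rpm ← 1887
adjust_airspeed(-17.59): V ← 6.13 -17.59 = -11.46 m/s
throttle_to(11145): rpm ← 11145
adjust_airspeed(+15.11): V ← -11.46 +15.11 = 3.65 m/s
adjust_throttle(-1346): rpm ← 11145 -1346 = 9799
final state: V = 3.65 m/s, rpm = 9799 → n = rpm/60 = 163.316667 rev/s
target J* = 0.124; solve J* = V/(n·D) for n: n = V/(J*·D) = 3.65/(0.124 × 2.562) = 11.489260 rev/s
rpm = 60·n = 689.355594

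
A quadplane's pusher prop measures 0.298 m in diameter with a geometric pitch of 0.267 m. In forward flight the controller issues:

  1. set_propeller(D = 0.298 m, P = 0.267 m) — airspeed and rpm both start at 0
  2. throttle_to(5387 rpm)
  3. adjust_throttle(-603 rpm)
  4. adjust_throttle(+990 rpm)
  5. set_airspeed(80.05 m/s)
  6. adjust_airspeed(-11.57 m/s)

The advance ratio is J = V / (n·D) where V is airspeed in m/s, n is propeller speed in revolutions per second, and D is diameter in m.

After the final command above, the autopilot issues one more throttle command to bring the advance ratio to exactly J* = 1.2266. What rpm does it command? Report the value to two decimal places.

set_propeller: D = 0.298 m, P = 0.267 m (p = P/D = 0.895973); state ← (V=0, rpm=0)
throttle_to(5387): rpm ← 5387
adjust_throttle(-603): rpm ← 5387 -603 = 4784
adjust_throttle(+990): rpm ← 4784 +990 = 5774
set_airspeed(80.05): V ← 80.05 m/s
adjust_airspeed(-11.57): V ← 80.05 -11.57 = 68.48 m/s
final state: V = 68.48 m/s, rpm = 5774 → n = rpm/60 = 96.233333 rev/s
target J* = 1.2266; solve J* = V/(n·D) for n: n = V/(J*·D) = 68.48/(1.2266 × 0.298) = 187.346044 rev/s
rpm = 60·n = 11240.762647

rpm = 11240.76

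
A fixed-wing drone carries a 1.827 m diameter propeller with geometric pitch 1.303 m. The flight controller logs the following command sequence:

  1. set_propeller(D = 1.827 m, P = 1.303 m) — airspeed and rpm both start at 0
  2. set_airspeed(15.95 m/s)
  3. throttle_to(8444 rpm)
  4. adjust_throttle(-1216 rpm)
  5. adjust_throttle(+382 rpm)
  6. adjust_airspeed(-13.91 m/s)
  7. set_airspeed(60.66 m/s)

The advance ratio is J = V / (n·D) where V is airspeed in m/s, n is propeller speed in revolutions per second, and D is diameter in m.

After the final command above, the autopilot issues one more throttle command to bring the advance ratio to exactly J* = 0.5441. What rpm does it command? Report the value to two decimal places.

set_propeller: D = 1.827 m, P = 1.303 m (p = P/D = 0.713191); state ← (V=0, rpm=0)
set_airspeed(15.95): V ← 15.95 m/s
throttle_to(8444): rpm ← 8444
adjust_throttle(-1216): rpm ← 8444 -1216 = 7228
adjust_throttle(+382): rpm ← 7228 +382 = 7610
adjust_airspeed(-13.91): V ← 15.95 -13.91 = 2.04 m/s
set_airspeed(60.66): V ← 60.66 m/s
final state: V = 60.66 m/s, rpm = 7610 → n = rpm/60 = 126.833333 rev/s
target J* = 0.5441; solve J* = V/(n·D) for n: n = V/(J*·D) = 60.66/(0.5441 × 1.827) = 61.021817 rev/s
rpm = 60·n = 3661.308999

rpm = 3661.31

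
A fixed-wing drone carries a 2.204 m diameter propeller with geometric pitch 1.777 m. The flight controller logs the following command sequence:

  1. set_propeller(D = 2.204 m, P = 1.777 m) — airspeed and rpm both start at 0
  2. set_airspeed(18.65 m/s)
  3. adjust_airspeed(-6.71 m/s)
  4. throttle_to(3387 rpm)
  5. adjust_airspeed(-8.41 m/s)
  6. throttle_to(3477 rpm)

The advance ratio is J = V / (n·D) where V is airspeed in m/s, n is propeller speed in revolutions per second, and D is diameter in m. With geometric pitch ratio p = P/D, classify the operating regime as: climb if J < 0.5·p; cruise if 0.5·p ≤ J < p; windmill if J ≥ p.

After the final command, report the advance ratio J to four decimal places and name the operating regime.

set_propeller: D = 2.204 m, P = 1.777 m (p = P/D = 0.806261); state ← (V=0, rpm=0)
set_airspeed(18.65): V ← 18.65 m/s
adjust_airspeed(-6.71): V ← 18.65 -6.71 = 11.94 m/s
throttle_to(3387): rpm ← 3387
adjust_airspeed(-8.41): V ← 11.94 -8.41 = 3.53 m/s
throttle_to(3477): rpm ← 3477
final state: V = 3.53 m/s, rpm = 3477 → n = rpm/60 = 57.950000 rev/s
J = V / (n·D) = 3.53 / (57.950000 × 2.204) = 0.027638
regime bands: climb J<0.4031 | cruise [0.4031, 0.8063) | windmill J≥0.8063
J = 0.0276 → climb

J = 0.0276, regime = climb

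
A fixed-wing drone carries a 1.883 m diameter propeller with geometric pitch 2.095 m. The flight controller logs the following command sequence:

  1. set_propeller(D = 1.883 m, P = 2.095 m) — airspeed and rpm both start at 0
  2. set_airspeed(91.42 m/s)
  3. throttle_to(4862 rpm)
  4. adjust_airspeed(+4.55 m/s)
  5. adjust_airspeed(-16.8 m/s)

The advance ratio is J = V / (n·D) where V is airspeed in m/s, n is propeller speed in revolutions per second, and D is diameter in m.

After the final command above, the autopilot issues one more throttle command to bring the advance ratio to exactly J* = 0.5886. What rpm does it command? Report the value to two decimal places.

set_propeller: D = 1.883 m, P = 2.095 m (p = P/D = 1.112586); state ← (V=0, rpm=0)
set_airspeed(91.42): V ← 91.42 m/s
throttle_to(4862): rpm ← 4862
adjust_airspeed(+4.55): V ← 91.42 +4.55 = 95.97 m/s
adjust_airspeed(-16.8): V ← 95.97 -16.8 = 79.17 m/s
final state: V = 79.17 m/s, rpm = 4862 → n = rpm/60 = 81.033333 rev/s
target J* = 0.5886; solve J* = V/(n·D) for n: n = V/(J*·D) = 79.17/(0.5886 × 1.883) = 71.431549 rev/s
rpm = 60·n = 4285.892932

rpm = 4285.89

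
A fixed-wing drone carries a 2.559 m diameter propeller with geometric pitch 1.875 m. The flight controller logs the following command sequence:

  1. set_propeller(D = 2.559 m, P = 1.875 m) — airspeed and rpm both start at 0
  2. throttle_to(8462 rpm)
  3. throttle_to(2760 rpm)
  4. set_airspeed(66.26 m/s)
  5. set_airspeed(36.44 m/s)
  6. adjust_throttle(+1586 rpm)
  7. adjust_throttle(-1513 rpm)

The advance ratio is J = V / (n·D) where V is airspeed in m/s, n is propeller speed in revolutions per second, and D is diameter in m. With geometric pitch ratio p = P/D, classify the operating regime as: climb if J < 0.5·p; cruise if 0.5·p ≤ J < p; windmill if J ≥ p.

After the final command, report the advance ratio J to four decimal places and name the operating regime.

J = 0.3016, regime = climb

set_propeller: D = 2.559 m, P = 1.875 m (p = P/D = 0.732708); state ← (V=0, rpm=0)
throttle_to(8462): rpm ← 8462
throttle_to(2760): rpm ← 2760
set_airspeed(66.26): V ← 66.26 m/s
set_airspeed(36.44): V ← 36.44 m/s
adjust_throttle(+1586): rpm ← 2760 +1586 = 4346
adjust_throttle(-1513): rpm ← 4346 -1513 = 2833
final state: V = 36.44 m/s, rpm = 2833 → n = rpm/60 = 47.216667 rev/s
J = V / (n·D) = 36.44 / (47.216667 × 2.559) = 0.301587
regime bands: climb J<0.3664 | cruise [0.3664, 0.7327) | windmill J≥0.7327
J = 0.3016 → climb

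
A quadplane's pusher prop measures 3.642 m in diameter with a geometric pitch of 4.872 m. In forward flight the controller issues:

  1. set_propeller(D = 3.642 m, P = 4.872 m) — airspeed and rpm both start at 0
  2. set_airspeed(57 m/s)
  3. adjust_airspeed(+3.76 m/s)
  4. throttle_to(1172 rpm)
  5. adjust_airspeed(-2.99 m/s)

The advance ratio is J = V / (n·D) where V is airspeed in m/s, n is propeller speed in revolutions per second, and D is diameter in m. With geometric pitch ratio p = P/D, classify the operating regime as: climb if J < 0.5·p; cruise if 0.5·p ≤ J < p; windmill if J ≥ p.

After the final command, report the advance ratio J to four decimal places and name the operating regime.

J = 0.8121, regime = cruise

set_propeller: D = 3.642 m, P = 4.872 m (p = P/D = 1.337727); state ← (V=0, rpm=0)
set_airspeed(57): V ← 57 m/s
adjust_airspeed(+3.76): V ← 57 +3.76 = 60.76 m/s
throttle_to(1172): rpm ← 1172
adjust_airspeed(-2.99): V ← 60.76 -2.99 = 57.77 m/s
final state: V = 57.77 m/s, rpm = 1172 → n = rpm/60 = 19.533333 rev/s
J = V / (n·D) = 57.77 / (19.533333 × 3.642) = 0.812056
regime bands: climb J<0.6689 | cruise [0.6689, 1.3377) | windmill J≥1.3377
J = 0.8121 → cruise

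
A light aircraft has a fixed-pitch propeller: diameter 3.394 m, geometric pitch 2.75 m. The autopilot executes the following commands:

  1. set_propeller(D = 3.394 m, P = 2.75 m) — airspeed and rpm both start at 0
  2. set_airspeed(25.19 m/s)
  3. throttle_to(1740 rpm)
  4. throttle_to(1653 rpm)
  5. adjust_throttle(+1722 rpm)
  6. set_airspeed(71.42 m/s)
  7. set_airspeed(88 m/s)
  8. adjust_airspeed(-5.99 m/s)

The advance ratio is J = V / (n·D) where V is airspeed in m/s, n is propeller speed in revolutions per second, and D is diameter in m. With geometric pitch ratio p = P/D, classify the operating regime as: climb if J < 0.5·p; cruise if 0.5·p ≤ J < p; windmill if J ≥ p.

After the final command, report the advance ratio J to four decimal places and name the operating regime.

set_propeller: D = 3.394 m, P = 2.75 m (p = P/D = 0.810253); state ← (V=0, rpm=0)
set_airspeed(25.19): V ← 25.19 m/s
throttle_to(1740): rpm ← 1740
throttle_to(1653): rpm ← 1653
adjust_throttle(+1722): rpm ← 1653 +1722 = 3375
set_airspeed(71.42): V ← 71.42 m/s
set_airspeed(88): V ← 88 m/s
adjust_airspeed(-5.99): V ← 88 -5.99 = 82.01 m/s
final state: V = 82.01 m/s, rpm = 3375 → n = rpm/60 = 56.250000 rev/s
J = V / (n·D) = 82.01 / (56.250000 × 3.394) = 0.429569
regime bands: climb J<0.4051 | cruise [0.4051, 0.8103) | windmill J≥0.8103
J = 0.4296 → cruise

J = 0.4296, regime = cruise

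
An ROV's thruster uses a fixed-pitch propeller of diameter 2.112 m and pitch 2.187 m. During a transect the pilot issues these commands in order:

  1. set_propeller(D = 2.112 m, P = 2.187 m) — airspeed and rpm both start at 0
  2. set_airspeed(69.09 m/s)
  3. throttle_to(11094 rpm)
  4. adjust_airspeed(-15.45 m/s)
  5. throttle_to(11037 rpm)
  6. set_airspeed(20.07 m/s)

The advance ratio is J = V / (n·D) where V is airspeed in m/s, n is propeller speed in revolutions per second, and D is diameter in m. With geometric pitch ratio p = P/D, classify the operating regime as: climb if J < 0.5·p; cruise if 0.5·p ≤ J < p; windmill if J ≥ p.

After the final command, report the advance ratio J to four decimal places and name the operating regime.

J = 0.0517, regime = climb

set_propeller: D = 2.112 m, P = 2.187 m (p = P/D = 1.035511); state ← (V=0, rpm=0)
set_airspeed(69.09): V ← 69.09 m/s
throttle_to(11094): rpm ← 11094
adjust_airspeed(-15.45): V ← 69.09 -15.45 = 53.64 m/s
throttle_to(11037): rpm ← 11037
set_airspeed(20.07): V ← 20.07 m/s
final state: V = 20.07 m/s, rpm = 11037 → n = rpm/60 = 183.950000 rev/s
J = V / (n·D) = 20.07 / (183.950000 × 2.112) = 0.051660
regime bands: climb J<0.5178 | cruise [0.5178, 1.0355) | windmill J≥1.0355
J = 0.0517 → climb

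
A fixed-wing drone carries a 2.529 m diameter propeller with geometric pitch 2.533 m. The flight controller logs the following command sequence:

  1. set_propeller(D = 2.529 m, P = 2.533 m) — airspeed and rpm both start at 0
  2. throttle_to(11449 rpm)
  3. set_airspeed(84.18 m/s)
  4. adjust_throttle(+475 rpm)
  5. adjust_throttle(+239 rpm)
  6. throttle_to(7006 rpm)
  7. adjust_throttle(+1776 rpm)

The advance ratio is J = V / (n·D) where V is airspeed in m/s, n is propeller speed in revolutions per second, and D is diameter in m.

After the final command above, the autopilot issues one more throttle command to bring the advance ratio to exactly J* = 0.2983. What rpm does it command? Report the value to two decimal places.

rpm = 6695.12

set_propeller: D = 2.529 m, P = 2.533 m (p = P/D = 1.001582); state ← (V=0, rpm=0)
throttle_to(11449): rpm ← 11449
set_airspeed(84.18): V ← 84.18 m/s
adjust_throttle(+475): rpm ← 11449 +475 = 11924
adjust_throttle(+239): rpm ← 11924 +239 = 12163
throttle_to(7006): rpm ← 7006
adjust_throttle(+1776): rpm ← 7006 +1776 = 8782
final state: V = 84.18 m/s, rpm = 8782 → n = rpm/60 = 146.366667 rev/s
target J* = 0.2983; solve J* = V/(n·D) for n: n = V/(J*·D) = 84.18/(0.2983 × 2.529) = 111.585262 rev/s
rpm = 60·n = 6695.115739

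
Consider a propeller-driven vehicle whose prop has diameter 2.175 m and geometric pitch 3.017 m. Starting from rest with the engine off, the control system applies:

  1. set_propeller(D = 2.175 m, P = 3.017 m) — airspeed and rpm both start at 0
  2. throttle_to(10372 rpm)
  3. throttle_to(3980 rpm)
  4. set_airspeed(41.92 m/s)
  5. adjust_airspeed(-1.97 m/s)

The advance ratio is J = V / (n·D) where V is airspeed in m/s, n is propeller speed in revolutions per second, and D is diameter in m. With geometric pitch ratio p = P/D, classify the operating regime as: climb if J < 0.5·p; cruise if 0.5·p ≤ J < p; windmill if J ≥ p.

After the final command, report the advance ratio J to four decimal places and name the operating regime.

J = 0.2769, regime = climb

set_propeller: D = 2.175 m, P = 3.017 m (p = P/D = 1.387126); state ← (V=0, rpm=0)
throttle_to(10372): rpm ← 10372
throttle_to(3980): rpm ← 3980
set_airspeed(41.92): V ← 41.92 m/s
adjust_airspeed(-1.97): V ← 41.92 -1.97 = 39.95 m/s
final state: V = 39.95 m/s, rpm = 3980 → n = rpm/60 = 66.333333 rev/s
J = V / (n·D) = 39.95 / (66.333333 × 2.175) = 0.276902
regime bands: climb J<0.6936 | cruise [0.6936, 1.3871) | windmill J≥1.3871
J = 0.2769 → climb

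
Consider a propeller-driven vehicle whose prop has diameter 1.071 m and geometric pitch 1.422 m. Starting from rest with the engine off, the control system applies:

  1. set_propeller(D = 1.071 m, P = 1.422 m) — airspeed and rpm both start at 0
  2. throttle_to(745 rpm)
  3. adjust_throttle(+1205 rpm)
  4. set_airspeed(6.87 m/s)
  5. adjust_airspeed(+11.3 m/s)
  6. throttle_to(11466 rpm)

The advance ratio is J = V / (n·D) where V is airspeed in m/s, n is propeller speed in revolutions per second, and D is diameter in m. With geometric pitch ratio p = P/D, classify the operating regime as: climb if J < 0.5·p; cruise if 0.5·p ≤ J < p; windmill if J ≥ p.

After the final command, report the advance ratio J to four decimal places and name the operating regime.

J = 0.0888, regime = climb

set_propeller: D = 1.071 m, P = 1.422 m (p = P/D = 1.327731); state ← (V=0, rpm=0)
throttle_to(745): rpm ← 745
adjust_throttle(+1205): rpm ← 745 +1205 = 1950
set_airspeed(6.87): V ← 6.87 m/s
adjust_airspeed(+11.3): V ← 6.87 +11.3 = 18.17 m/s
throttle_to(11466): rpm ← 11466
final state: V = 18.17 m/s, rpm = 11466 → n = rpm/60 = 191.100000 rev/s
J = V / (n·D) = 18.17 / (191.100000 × 1.071) = 0.088778
regime bands: climb J<0.6639 | cruise [0.6639, 1.3277) | windmill J≥1.3277
J = 0.0888 → climb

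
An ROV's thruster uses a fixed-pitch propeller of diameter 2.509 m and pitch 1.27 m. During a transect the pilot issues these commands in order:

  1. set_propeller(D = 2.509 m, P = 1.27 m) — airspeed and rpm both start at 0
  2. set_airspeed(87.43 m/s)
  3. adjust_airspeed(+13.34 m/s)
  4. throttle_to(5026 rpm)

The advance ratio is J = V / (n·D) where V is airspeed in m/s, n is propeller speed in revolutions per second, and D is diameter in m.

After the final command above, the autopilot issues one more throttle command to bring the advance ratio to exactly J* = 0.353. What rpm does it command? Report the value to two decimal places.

set_propeller: D = 2.509 m, P = 1.27 m (p = P/D = 0.506178); state ← (V=0, rpm=0)
set_airspeed(87.43): V ← 87.43 m/s
adjust_airspeed(+13.34): V ← 87.43 +13.34 = 100.77 m/s
throttle_to(5026): rpm ← 5026
final state: V = 100.77 m/s, rpm = 5026 → n = rpm/60 = 83.766667 rev/s
target J* = 0.353; solve J* = V/(n·D) for n: n = V/(J*·D) = 100.77/(0.353 × 2.509) = 113.777370 rev/s
rpm = 60·n = 6826.642218

rpm = 6826.64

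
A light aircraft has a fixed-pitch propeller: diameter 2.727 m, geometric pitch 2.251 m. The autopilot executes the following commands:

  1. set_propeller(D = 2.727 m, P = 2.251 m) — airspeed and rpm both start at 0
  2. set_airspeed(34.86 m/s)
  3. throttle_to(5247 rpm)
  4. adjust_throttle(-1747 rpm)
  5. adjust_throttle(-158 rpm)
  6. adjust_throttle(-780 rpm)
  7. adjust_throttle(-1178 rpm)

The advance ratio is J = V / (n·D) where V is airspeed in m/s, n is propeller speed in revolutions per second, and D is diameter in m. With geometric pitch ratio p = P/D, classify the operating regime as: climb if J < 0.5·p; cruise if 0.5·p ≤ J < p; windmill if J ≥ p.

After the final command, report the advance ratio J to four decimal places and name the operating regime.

set_propeller: D = 2.727 m, P = 2.251 m (p = P/D = 0.825449); state ← (V=0, rpm=0)
set_airspeed(34.86): V ← 34.86 m/s
throttle_to(5247): rpm ← 5247
adjust_throttle(-1747): rpm ← 5247 -1747 = 3500
adjust_throttle(-158): rpm ← 3500 -158 = 3342
adjust_throttle(-780): rpm ← 3342 -780 = 2562
adjust_throttle(-1178): rpm ← 2562 -1178 = 1384
final state: V = 34.86 m/s, rpm = 1384 → n = rpm/60 = 23.066667 rev/s
J = V / (n·D) = 34.86 / (23.066667 × 2.727) = 0.554188
regime bands: climb J<0.4127 | cruise [0.4127, 0.8254) | windmill J≥0.8254
J = 0.5542 → cruise

J = 0.5542, regime = cruise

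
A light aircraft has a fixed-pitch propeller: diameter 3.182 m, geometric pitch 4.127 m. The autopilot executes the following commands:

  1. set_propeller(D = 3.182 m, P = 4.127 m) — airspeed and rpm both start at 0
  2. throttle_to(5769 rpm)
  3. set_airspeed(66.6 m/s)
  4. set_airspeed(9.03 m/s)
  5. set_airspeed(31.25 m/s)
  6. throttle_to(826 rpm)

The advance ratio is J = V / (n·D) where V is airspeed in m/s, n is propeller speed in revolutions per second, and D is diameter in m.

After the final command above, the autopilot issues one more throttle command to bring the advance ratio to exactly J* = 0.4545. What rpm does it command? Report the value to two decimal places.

rpm = 1296.48

set_propeller: D = 3.182 m, P = 4.127 m (p = P/D = 1.296983); state ← (V=0, rpm=0)
throttle_to(5769): rpm ← 5769
set_airspeed(66.6): V ← 66.6 m/s
set_airspeed(9.03): V ← 9.03 m/s
set_airspeed(31.25): V ← 31.25 m/s
throttle_to(826): rpm ← 826
final state: V = 31.25 m/s, rpm = 826 → n = rpm/60 = 13.766667 rev/s
target J* = 0.4545; solve J* = V/(n·D) for n: n = V/(J*·D) = 31.25/(0.4545 × 3.182) = 21.608069 rev/s
rpm = 60·n = 1296.484142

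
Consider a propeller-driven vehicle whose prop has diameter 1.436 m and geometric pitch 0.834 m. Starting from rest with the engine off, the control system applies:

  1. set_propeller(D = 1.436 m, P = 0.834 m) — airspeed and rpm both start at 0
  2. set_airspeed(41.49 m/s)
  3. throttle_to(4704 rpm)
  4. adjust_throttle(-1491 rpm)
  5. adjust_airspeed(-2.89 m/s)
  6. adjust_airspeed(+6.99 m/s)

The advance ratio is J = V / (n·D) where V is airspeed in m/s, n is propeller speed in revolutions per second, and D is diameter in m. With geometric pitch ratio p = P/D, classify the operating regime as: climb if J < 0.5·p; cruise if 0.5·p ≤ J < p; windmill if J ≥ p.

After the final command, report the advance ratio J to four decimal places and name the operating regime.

set_propeller: D = 1.436 m, P = 0.834 m (p = P/D = 0.580780); state ← (V=0, rpm=0)
set_airspeed(41.49): V ← 41.49 m/s
throttle_to(4704): rpm ← 4704
adjust_throttle(-1491): rpm ← 4704 -1491 = 3213
adjust_airspeed(-2.89): V ← 41.49 -2.89 = 38.6 m/s
adjust_airspeed(+6.99): V ← 38.6 +6.99 = 45.59 m/s
final state: V = 45.59 m/s, rpm = 3213 → n = rpm/60 = 53.550000 rev/s
J = V / (n·D) = 45.59 / (53.550000 × 1.436) = 0.592865
regime bands: climb J<0.2904 | cruise [0.2904, 0.5808) | windmill J≥0.5808
J = 0.5929 → windmill

J = 0.5929, regime = windmill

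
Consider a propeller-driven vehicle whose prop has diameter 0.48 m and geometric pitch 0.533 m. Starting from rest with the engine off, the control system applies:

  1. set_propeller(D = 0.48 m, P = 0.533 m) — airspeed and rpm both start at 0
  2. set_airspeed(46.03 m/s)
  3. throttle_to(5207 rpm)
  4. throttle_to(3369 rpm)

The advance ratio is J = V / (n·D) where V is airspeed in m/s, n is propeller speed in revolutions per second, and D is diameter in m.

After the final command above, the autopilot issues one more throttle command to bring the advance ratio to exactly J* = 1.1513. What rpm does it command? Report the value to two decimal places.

set_propeller: D = 0.48 m, P = 0.533 m (p = P/D = 1.110417); state ← (V=0, rpm=0)
set_airspeed(46.03): V ← 46.03 m/s
throttle_to(5207): rpm ← 5207
throttle_to(3369): rpm ← 3369
final state: V = 46.03 m/s, rpm = 3369 → n = rpm/60 = 56.150000 rev/s
target J* = 1.1513; solve J* = V/(n·D) for n: n = V/(J*·D) = 46.03/(1.1513 × 0.48) = 83.293523 rev/s
rpm = 60·n = 4997.611396

rpm = 4997.61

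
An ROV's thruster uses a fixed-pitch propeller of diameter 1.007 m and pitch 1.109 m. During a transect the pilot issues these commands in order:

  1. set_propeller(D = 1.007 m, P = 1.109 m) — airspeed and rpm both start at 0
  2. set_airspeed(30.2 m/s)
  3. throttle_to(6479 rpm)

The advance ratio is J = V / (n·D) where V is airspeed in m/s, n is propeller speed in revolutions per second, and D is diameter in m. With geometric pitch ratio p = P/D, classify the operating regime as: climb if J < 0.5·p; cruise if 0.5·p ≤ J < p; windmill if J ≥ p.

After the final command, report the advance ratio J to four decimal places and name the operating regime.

set_propeller: D = 1.007 m, P = 1.109 m (p = P/D = 1.101291); state ← (V=0, rpm=0)
set_airspeed(30.2): V ← 30.2 m/s
throttle_to(6479): rpm ← 6479
final state: V = 30.2 m/s, rpm = 6479 → n = rpm/60 = 107.983333 rev/s
J = V / (n·D) = 30.2 / (107.983333 × 1.007) = 0.277729
regime bands: climb J<0.5506 | cruise [0.5506, 1.1013) | windmill J≥1.1013
J = 0.2777 → climb

J = 0.2777, regime = climb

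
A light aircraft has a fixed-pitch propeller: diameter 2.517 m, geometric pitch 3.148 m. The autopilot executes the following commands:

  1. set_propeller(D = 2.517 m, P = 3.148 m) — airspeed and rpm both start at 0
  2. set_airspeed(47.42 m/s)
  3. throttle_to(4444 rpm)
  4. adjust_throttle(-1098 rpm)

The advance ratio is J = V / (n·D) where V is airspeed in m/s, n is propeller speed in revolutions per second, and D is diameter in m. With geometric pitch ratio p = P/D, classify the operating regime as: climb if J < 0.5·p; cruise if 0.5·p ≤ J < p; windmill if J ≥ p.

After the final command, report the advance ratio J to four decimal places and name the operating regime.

J = 0.3378, regime = climb

set_propeller: D = 2.517 m, P = 3.148 m (p = P/D = 1.250695); state ← (V=0, rpm=0)
set_airspeed(47.42): V ← 47.42 m/s
throttle_to(4444): rpm ← 4444
adjust_throttle(-1098): rpm ← 4444 -1098 = 3346
final state: V = 47.42 m/s, rpm = 3346 → n = rpm/60 = 55.766667 rev/s
J = V / (n·D) = 47.42 / (55.766667 × 2.517) = 0.337834
regime bands: climb J<0.6253 | cruise [0.6253, 1.2507) | windmill J≥1.2507
J = 0.3378 → climb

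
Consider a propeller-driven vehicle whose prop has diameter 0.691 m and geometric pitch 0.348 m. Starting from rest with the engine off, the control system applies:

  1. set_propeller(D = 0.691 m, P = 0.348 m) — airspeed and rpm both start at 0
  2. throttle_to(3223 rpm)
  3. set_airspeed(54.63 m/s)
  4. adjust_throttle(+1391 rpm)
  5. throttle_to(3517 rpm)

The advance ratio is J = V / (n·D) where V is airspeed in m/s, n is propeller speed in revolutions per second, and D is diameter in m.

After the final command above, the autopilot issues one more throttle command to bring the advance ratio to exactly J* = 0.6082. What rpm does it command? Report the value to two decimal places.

rpm = 7799.34

set_propeller: D = 0.691 m, P = 0.348 m (p = P/D = 0.503618); state ← (V=0, rpm=0)
throttle_to(3223): rpm ← 3223
set_airspeed(54.63): V ← 54.63 m/s
adjust_throttle(+1391): rpm ← 3223 +1391 = 4614
throttle_to(3517): rpm ← 3517
final state: V = 54.63 m/s, rpm = 3517 → n = rpm/60 = 58.616667 rev/s
target J* = 0.6082; solve J* = V/(n·D) for n: n = V/(J*·D) = 54.63/(0.6082 × 0.691) = 129.989040 rev/s
rpm = 60·n = 7799.342417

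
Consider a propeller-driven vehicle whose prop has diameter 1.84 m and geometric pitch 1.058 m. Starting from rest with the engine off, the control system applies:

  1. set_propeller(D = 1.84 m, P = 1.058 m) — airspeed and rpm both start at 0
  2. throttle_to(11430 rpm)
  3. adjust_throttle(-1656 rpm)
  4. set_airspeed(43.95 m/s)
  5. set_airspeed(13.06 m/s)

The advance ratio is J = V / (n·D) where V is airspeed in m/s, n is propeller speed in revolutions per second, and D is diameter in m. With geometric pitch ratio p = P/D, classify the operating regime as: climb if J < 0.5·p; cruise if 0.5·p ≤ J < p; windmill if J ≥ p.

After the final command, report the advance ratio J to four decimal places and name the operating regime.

set_propeller: D = 1.84 m, P = 1.058 m (p = P/D = 0.575000); state ← (V=0, rpm=0)
throttle_to(11430): rpm ← 11430
adjust_throttle(-1656): rpm ← 11430 -1656 = 9774
set_airspeed(43.95): V ← 43.95 m/s
set_airspeed(13.06): V ← 13.06 m/s
final state: V = 13.06 m/s, rpm = 9774 → n = rpm/60 = 162.900000 rev/s
J = V / (n·D) = 13.06 / (162.900000 × 1.84) = 0.043572
regime bands: climb J<0.2875 | cruise [0.2875, 0.5750) | windmill J≥0.5750
J = 0.0436 → climb

J = 0.0436, regime = climb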